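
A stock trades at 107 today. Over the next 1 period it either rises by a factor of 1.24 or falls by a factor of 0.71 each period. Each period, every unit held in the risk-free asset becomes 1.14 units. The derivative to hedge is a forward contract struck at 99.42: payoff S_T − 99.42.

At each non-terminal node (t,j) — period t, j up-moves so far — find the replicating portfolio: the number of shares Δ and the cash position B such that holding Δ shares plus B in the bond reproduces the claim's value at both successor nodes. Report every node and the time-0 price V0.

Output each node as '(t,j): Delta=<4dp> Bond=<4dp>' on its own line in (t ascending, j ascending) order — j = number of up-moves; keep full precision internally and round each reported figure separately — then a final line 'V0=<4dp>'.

Under the risk-neutral measure, an up-move has probability p* = (R−d)/(u−d) = 0.8113 and values discount at R = 1.14.
Terminal values V(1,·): V(1,0)=-23.4500, V(1,1)=33.2600
Node (0,0) S=107.0000: V=(p*·33.2600+(1−p*)·-23.4500)/1.14=19.7895; Δ=(33.2600−-23.4500)/(132.6800−75.9700)=1.0000; B=V−Δ·S=-87.2105
The time-0 hedge costs 19.7895, which is the no-arbitrage price.

(0,0): Delta=1.0000 Bond=-87.2105
V0=19.7895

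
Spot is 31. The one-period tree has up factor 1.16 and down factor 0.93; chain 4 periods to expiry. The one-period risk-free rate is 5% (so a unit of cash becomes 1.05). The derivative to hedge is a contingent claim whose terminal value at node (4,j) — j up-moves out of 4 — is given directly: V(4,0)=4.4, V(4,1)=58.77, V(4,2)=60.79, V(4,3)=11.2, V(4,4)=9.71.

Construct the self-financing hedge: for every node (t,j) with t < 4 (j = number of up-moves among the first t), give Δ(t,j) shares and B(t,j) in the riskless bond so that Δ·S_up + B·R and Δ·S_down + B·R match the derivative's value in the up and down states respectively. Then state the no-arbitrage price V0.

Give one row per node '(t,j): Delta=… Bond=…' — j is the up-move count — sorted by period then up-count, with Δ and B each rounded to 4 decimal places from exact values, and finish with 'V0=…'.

The replicating-portfolio and risk-neutral prices coincide; use p* = (1.05−0.93)/(1.16−0.93) = 0.5217 for the latter.
Payoff layer (t=4): V(4,0)=4.4000, V(4,1)=58.7700, V(4,2)=60.7900, V(4,3)=11.2000, V(4,4)=9.7100
  t=3,j=0: stock 24.9351 → up 28.9247 (V=58.7700), down 23.1896 (V=4.4000). Price 31.2066; hedge Δ=9.4803, bond B=-205.1847.
  t=3,j=1: stock 31.1018 → up 36.0781 (V=60.7900), down 28.9247 (V=58.7700). Price 56.9752; hedge Δ=0.2824, bond B=48.1925.
  t=3,j=2: stock 38.7936 → up 45.0006 (V=11.2000), down 36.0781 (V=60.7900). Price 33.2542; hedge Δ=-5.5578, bond B=248.8629.
  t=3,j=3: stock 48.3878 → up 56.1298 (V=9.7100), down 45.0006 (V=11.2000). Price 9.9263; hedge Δ=-0.1339, bond B=16.4046.
  t=2,j=0: stock 26.8119 → up 31.1018 (V=56.9752), down 24.9351 (V=31.2066). Price 42.5248; hedge Δ=4.1786, bond B=-69.5123.
  t=2,j=1: stock 33.4428 → up 38.7936 (V=33.2542), down 31.1018 (V=56.9752). Price 42.4753; hedge Δ=-3.0839, bond B=145.6097.
  t=2,j=2: stock 41.7136 → up 48.3878 (V=9.9263), down 38.7936 (V=33.2542). Price 20.0792; hedge Δ=-2.4315, bond B=121.5051.
  t=1,j=0: stock 28.8300 → up 33.4428 (V=42.4753), down 26.8119 (V=42.5248). Price 40.4752; hedge Δ=-0.0075, bond B=40.6907.
  t=1,j=1: stock 35.9600 → up 41.7136 (V=20.0792), down 33.4428 (V=42.4753). Price 29.3241; hedge Δ=-2.7078, bond B=126.6984.
  t=0,j=0: stock 31.0000 → up 35.9600 (V=29.3241), down 28.8300 (V=40.4752). Price 33.0069; hedge Δ=-1.5640, bond B=81.4898.
The time-0 hedge costs 33.0069, which is the no-arbitrage price.

(0,0): Delta=-1.5640 Bond=81.4898
(1,0): Delta=-0.0075 Bond=40.6907
(1,1): Delta=-2.7078 Bond=126.6984
(2,0): Delta=4.1786 Bond=-69.5123
(2,1): Delta=-3.0839 Bond=145.6097
(2,2): Delta=-2.4315 Bond=121.5051
(3,0): Delta=9.4803 Bond=-205.1847
(3,1): Delta=0.2824 Bond=48.1925
(3,2): Delta=-5.5578 Bond=248.8629
(3,3): Delta=-0.1339 Bond=16.4046
V0=33.0069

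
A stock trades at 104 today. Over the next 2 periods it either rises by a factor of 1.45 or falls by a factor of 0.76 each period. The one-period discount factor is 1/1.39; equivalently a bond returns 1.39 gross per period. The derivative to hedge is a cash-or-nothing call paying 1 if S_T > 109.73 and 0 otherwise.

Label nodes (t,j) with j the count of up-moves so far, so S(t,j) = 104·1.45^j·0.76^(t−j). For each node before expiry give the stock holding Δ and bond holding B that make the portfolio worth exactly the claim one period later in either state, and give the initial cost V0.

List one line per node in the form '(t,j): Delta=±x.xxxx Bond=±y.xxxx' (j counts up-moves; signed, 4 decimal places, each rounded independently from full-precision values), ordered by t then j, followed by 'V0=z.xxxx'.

Under the risk-neutral measure, an up-move has probability p* = (R−d)/(u−d) = 0.9130 and values discount at R = 1.39.
At expiry t=2: V(2,0)=0.0000, V(2,1)=1.0000, V(2,2)=1.0000
(1,0): S=79.0400. Δ = (V_up−V_dn)/(S_up−S_dn) = (1.0000−0.0000)/(114.6080−60.0704) = 0.0183. V = [p*·1.0000 + (1−p*)·0.0000]/1.39 = 0.6569. B = V − Δ·S = -0.7924.
(1,1): S=150.8000. Δ = (V_up−V_dn)/(S_up−S_dn) = (1.0000−1.0000)/(218.6600−114.6080) = 0.0000. V = [p*·1.0000 + (1−p*)·1.0000]/1.39 = 0.7194. B = V − Δ·S = 0.7194.
(0,0): S=104.0000. Δ = (V_up−V_dn)/(S_up−S_dn) = (0.7194−0.6569)/(150.8000−79.0400) = 0.0009. V = [p*·0.7194 + (1−p*)·0.6569]/1.39 = 0.5137. B = V − Δ·S = 0.4230.
Root portfolio cost Δ·104+B reproduces V0=0.5137.

(0,0): Delta=0.0009 Bond=0.4230
(1,0): Delta=0.0183 Bond=-0.7924
(1,1): Delta=0.0000 Bond=0.7194
V0=0.5137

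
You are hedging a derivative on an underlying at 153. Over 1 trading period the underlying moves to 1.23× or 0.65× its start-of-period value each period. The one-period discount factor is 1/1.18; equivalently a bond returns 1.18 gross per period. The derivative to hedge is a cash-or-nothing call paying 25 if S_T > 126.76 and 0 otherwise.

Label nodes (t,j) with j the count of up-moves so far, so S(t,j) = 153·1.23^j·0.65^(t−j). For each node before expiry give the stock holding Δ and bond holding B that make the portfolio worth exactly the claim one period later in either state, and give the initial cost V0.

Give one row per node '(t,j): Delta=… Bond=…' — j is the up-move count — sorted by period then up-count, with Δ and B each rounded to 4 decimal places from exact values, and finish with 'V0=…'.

Under the risk-neutral measure, an up-move has probability p* = (R−d)/(u−d) = 0.9138 and values discount at R = 1.18.
Payoff layer (t=1): V(1,0)=0.0000, V(1,1)=25.0000
(0,0): S=153.0000. Δ = (V_up−V_dn)/(S_up−S_dn) = (25.0000−0.0000)/(188.1900−99.4500) = 0.2817. V = [p*·25.0000 + (1−p*)·0.0000]/1.18 = 19.3600. B = V − Δ·S = -23.7434.
Root portfolio cost Δ·153+B reproduces V0=19.3600.

(0,0): Delta=0.2817 Bond=-23.7434
V0=19.3600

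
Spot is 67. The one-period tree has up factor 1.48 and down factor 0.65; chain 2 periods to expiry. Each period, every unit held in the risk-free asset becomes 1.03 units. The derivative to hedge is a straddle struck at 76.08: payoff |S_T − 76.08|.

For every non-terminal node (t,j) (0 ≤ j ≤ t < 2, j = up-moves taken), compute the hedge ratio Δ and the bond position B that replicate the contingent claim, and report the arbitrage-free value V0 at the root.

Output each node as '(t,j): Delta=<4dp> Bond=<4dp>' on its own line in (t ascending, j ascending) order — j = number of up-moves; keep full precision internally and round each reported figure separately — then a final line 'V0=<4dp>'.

(0,0): Delta=0.1299 Bond=23.9407
(1,0): Delta=-1.0000 Bond=73.8641
(1,1): Delta=0.7175 Bond=-33.6103
V0=32.6409

No-arbitrage ⇒ martingale measure with p* = (R−d)/(u−d) = 0.4578.
Payoff layer (t=2): V(2,0)=47.7725, V(2,1)=11.6260, V(2,2)=70.6768
Node (1,0) S=43.5500: V=(p*·11.6260+(1−p*)·47.7725)/1.03=30.3141; Δ=(11.6260−47.7725)/(64.4540−28.3075)=-1.0000; B=V−Δ·S=73.8641
Node (1,1) S=99.1600: V=(p*·70.6768+(1−p*)·11.6260)/1.03=37.5352; Δ=(70.6768−11.6260)/(146.7568−64.4540)=0.7175; B=V−Δ·S=-33.6103
Node (0,0) S=67.0000: V=(p*·37.5352+(1−p*)·30.3141)/1.03=32.6409; Δ=(37.5352−30.3141)/(99.1600−43.5500)=0.1299; B=V−Δ·S=23.9407
Self-financing check: at every node Δ·S+B equals the discounted successor values.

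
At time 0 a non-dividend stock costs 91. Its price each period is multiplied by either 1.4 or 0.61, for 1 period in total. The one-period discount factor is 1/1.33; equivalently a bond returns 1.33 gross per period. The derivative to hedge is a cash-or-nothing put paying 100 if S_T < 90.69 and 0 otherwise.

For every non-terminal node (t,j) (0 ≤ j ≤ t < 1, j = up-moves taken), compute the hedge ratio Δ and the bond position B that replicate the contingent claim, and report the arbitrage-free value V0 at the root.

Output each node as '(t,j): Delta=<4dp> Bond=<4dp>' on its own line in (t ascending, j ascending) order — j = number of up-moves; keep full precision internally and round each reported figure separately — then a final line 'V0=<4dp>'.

(0,0): Delta=-1.3910 Bond=133.2445
V0=6.6622

Risk-neutral probability p* = (R−d)/(u−d) = (1.33−0.61)/(1.4−0.61) = 0.9114.
Terminal values V(1,·): V(1,0)=100.0000, V(1,1)=0.0000
  t=0,j=0: stock 91.0000 → up 127.4000 (V=0.0000), down 55.5100 (V=100.0000). Price 6.6622; hedge Δ=-1.3910, bond B=133.2445.
Self-financing check: at every node Δ·S+B equals the discounted successor values.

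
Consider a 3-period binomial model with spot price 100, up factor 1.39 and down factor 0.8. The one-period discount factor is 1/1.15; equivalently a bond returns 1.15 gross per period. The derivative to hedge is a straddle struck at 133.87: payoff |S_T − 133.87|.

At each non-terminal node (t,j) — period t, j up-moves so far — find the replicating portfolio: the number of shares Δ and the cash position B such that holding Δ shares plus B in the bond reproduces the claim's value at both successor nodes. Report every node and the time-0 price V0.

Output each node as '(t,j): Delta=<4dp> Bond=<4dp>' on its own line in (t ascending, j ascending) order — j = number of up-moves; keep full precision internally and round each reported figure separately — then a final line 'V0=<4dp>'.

Risk-neutral probability p* = (R−d)/(u−d) = (1.15−0.8)/(1.39−0.8) = 0.5932.
At expiry t=3: V(3,0)=82.6700, V(3,1)=44.9100, V(3,2)=20.6980, V(3,3)=134.6919
Node (2,0) S=64.0000: V=(p*·44.9100+(1−p*)·82.6700)/1.15=52.4087; Δ=(44.9100−82.6700)/(88.9600−51.2000)=-1.0000; B=V−Δ·S=116.4087
Node (2,1) S=111.2000: V=(p*·20.6980+(1−p*)·44.9100)/1.15=26.5626; Δ=(20.6980−44.9100)/(154.5680−88.9600)=-0.3690; B=V−Δ·S=67.5999
Node (2,2) S=193.2100: V=(p*·134.6919+(1−p*)·20.6980)/1.15=76.8013; Δ=(134.6919−20.6980)/(268.5619−154.5680)=1.0000; B=V−Δ·S=-116.4087
Node (1,0) S=80.0000: V=(p*·26.5626+(1−p*)·52.4087)/1.15=32.2402; Δ=(26.5626−52.4087)/(111.2000−64.0000)=-0.5476; B=V−Δ·S=76.0472
Node (1,1) S=139.0000: V=(p*·76.8013+(1−p*)·26.5626)/1.15=49.0132; Δ=(76.8013−26.5626)/(193.2100−111.2000)=0.6126; B=V−Δ·S=-36.1372
Node (0,0) S=100.0000: V=(p*·49.0132+(1−p*)·32.2402)/1.15=36.6872; Δ=(49.0132−32.2402)/(139.0000−80.0000)=0.2843; B=V−Δ·S=8.2584
Each (Δ,B) replicates both successor values, so the strategy is self-financing and V0 is arbitrage-free.

(0,0): Delta=0.2843 Bond=8.2584
(1,0): Delta=-0.5476 Bond=76.0472
(1,1): Delta=0.6126 Bond=-36.1372
(2,0): Delta=-1.0000 Bond=116.4087
(2,1): Delta=-0.3690 Bond=67.5999
(2,2): Delta=1.0000 Bond=-116.4087
V0=36.6872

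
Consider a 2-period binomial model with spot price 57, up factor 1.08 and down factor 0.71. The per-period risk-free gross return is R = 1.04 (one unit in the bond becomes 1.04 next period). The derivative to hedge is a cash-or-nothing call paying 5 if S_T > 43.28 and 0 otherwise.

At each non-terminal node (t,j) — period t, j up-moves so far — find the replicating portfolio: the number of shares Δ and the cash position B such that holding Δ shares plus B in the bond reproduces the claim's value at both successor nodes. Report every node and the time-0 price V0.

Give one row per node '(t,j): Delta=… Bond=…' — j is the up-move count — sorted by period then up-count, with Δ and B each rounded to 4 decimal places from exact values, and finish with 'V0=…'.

(0,0): Delta=0.0246 Bond=3.1640
(1,0): Delta=0.3339 Bond=-9.2256
(1,1): Delta=0.0000 Bond=4.8077
V0=4.5688

Since d<R<u, set p* = (R−d)/(u−d) = 0.8919; price each node as the discounted p*-expectation of its children.
Terminal payoffs: V(2,0)=0.0000, V(2,1)=5.0000, V(2,2)=5.0000
(1,0): S=40.4700. Δ = (V_up−V_dn)/(S_up−S_dn) = (5.0000−0.0000)/(43.7076−28.7337) = 0.3339. V = [p*·5.0000 + (1−p*)·0.0000]/1.04 = 4.2879. B = V − Δ·S = -9.2256.
(1,1): S=61.5600. Δ = (V_up−V_dn)/(S_up−S_dn) = (5.0000−5.0000)/(66.4848−43.7076) = 0.0000. V = [p*·5.0000 + (1−p*)·5.0000]/1.04 = 4.8077. B = V − Δ·S = 4.8077.
(0,0): S=57.0000. Δ = (V_up−V_dn)/(S_up−S_dn) = (4.8077−4.2879)/(61.5600−40.4700) = 0.0246. V = [p*·4.8077 + (1−p*)·4.2879]/1.04 = 4.5688. B = V − Δ·S = 3.1640.
Check: Δ(0,0)·S0 + B(0,0) = 4.5688 = V0.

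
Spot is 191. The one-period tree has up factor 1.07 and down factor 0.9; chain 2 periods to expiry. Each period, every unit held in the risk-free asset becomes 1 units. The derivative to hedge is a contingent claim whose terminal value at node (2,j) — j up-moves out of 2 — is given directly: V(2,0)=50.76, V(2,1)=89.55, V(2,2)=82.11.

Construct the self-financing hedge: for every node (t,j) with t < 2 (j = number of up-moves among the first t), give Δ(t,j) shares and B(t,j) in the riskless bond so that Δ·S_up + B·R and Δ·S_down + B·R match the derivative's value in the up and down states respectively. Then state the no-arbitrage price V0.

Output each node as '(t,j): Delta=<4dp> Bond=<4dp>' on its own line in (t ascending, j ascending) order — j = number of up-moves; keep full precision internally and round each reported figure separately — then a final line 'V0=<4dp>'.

No-arbitrage ⇒ martingale measure with p* = (R−d)/(u−d) = 0.5882.
Terminal payoffs: V(2,0)=50.7600, V(2,1)=89.5500, V(2,2)=82.1100
Node (1,0) S=171.9000: V=(p*·89.5500+(1−p*)·50.7600)/1=73.5776; Δ=(89.5500−50.7600)/(183.9330−154.7100)=1.3274; B=V−Δ·S=-154.5988
Node (1,1) S=204.3700: V=(p*·82.1100+(1−p*)·89.5500)/1=85.1735; Δ=(82.1100−89.5500)/(218.6759−183.9330)=-0.2141; B=V−Δ·S=128.9382
Node (0,0) S=191.0000: V=(p*·85.1735+(1−p*)·73.5776)/1=80.3988; Δ=(85.1735−73.5776)/(204.3700−171.9000)=0.3571; B=V−Δ·S=12.1877
Each (Δ,B) replicates both successor values, so the strategy is self-financing and V0 is arbitrage-free.

(0,0): Delta=0.3571 Bond=12.1877
(1,0): Delta=1.3274 Bond=-154.5988
(1,1): Delta=-0.2141 Bond=128.9382
V0=80.3988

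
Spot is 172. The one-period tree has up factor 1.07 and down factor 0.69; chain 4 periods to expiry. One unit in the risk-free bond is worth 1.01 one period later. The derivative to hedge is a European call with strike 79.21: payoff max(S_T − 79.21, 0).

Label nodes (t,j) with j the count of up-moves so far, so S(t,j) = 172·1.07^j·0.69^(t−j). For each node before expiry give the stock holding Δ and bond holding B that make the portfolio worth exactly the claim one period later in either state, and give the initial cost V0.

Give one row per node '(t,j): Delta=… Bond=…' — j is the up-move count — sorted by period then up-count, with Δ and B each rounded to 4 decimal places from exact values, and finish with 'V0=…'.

Since d<R<u, set p* = (R−d)/(u−d) = 0.8421; price each node as the discounted p*-expectation of its children.
Terminal values V(4,·): V(4,0)=0.0000, V(4,1)=0.0000, V(4,2)=14.5449, V(4,3)=66.1781, V(4,4)=146.2469
(3,0): S=56.5035. Δ = (V_up−V_dn)/(S_up−S_dn) = (0.0000−0.0000)/(60.4588−38.9874) = 0.0000. V = [p*·0.0000 + (1−p*)·0.0000]/1.01 = 0.0000. B = V − Δ·S = 0.0000.
(3,1): S=87.6214. Δ = (V_up−V_dn)/(S_up−S_dn) = (14.5449−0.0000)/(93.7549−60.4588) = 0.4368. V = [p*·14.5449 + (1−p*)·0.0000]/1.01 = 12.1271. B = V − Δ·S = -26.1491.
(3,2): S=135.8767. Δ = (V_up−V_dn)/(S_up−S_dn) = (66.1781−14.5449)/(145.3881−93.7549) = 1.0000. V = [p*·66.1781 + (1−p*)·14.5449]/1.01 = 57.4510. B = V − Δ·S = -78.4257.
(3,3): S=210.7074. Δ = (V_up−V_dn)/(S_up−S_dn) = (146.2469−66.1781)/(225.4569−145.3881) = 1.0000. V = [p*·146.2469 + (1−p*)·66.1781]/1.01 = 132.2817. B = V − Δ·S = -78.4257.
(2,0): S=81.8892. Δ = (V_up−V_dn)/(S_up−S_dn) = (12.1271−0.0000)/(87.6214−56.5035) = 0.3897. V = [p*·12.1271 + (1−p*)·0.0000]/1.01 = 10.1112. B = V − Δ·S = -21.8022.
(2,1): S=126.9876. Δ = (V_up−V_dn)/(S_up−S_dn) = (57.4510−12.1271)/(135.8767−87.6214) = 0.9393. V = [p*·57.4510 + (1−p*)·12.1271]/1.01 = 49.7966. B = V − Δ·S = -69.4768.
(2,2): S=196.9228. Δ = (V_up−V_dn)/(S_up−S_dn) = (132.2817−57.4510)/(210.7074−135.8767) = 1.0000. V = [p*·132.2817 + (1−p*)·57.4510]/1.01 = 119.2735. B = V − Δ·S = -77.6493.
(1,0): S=118.6800. Δ = (V_up−V_dn)/(S_up−S_dn) = (49.7966−10.1112)/(126.9876−81.8892) = 0.8800. V = [p*·49.7966 + (1−p*)·10.1112]/1.01 = 43.0995. B = V − Δ·S = -61.3358.
(1,1): S=184.0400. Δ = (V_up−V_dn)/(S_up−S_dn) = (119.2735−49.7966)/(196.9228−126.9876) = 0.9934. V = [p*·119.2735 + (1−p*)·49.7966]/1.01 = 107.2312. B = V − Δ·S = -75.6028.
(0,0): S=172.0000. Δ = (V_up−V_dn)/(S_up−S_dn) = (107.2312−43.0995)/(184.0400−118.6800) = 0.9812. V = [p*·107.2312 + (1−p*)·43.0995]/1.01 = 96.1437. B = V − Δ·S = -72.6239.
The time-0 hedge costs 96.1437, which is the no-arbitrage price.

(0,0): Delta=0.9812 Bond=-72.6239
(1,0): Delta=0.8800 Bond=-61.3358
(1,1): Delta=0.9934 Bond=-75.6028
(2,0): Delta=0.3897 Bond=-21.8022
(2,1): Delta=0.9393 Bond=-69.4768
(2,2): Delta=1.0000 Bond=-77.6493
(3,0): Delta=0.0000 Bond=0.0000
(3,1): Delta=0.4368 Bond=-26.1491
(3,2): Delta=1.0000 Bond=-78.4257
(3,3): Delta=1.0000 Bond=-78.4257
V0=96.1437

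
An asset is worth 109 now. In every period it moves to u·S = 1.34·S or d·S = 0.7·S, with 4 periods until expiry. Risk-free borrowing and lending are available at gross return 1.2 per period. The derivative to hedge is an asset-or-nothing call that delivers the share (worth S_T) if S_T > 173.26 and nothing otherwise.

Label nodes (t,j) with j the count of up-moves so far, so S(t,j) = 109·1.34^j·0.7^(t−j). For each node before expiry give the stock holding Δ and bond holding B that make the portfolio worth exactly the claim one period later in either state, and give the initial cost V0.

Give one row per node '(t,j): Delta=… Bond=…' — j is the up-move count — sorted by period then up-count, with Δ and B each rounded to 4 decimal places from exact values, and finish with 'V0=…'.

(0,0): Delta=1.2740 Bond=-38.7866
(1,0): Delta=1.5935 Bond=-70.9240
(1,1): Delta=1.2272 Bond=-39.7174
(2,0): Delta=0.0000 Bond=0.0000
(2,1): Delta=1.8266 Bond=-108.9393
(2,2): Delta=1.1396 Bond=-30.5030
(3,0): Delta=0.0000 Bond=0.0000
(3,1): Delta=0.0000 Bond=0.0000
(3,2): Delta=2.0938 Bond=-167.3307
(3,3): Delta=1.0000 Bond=0.0000
V0=100.0761

Since d<R<u, set p* = (R−d)/(u−d) = 0.7812; price each node as the discounted p*-expectation of its children.
At expiry t=4: V(4,0)=0.0000, V(4,1)=0.0000, V(4,2)=0.0000, V(4,3)=183.5857, V(4,4)=351.4356
Node (3,0) S=37.3870: V=(p*·0.0000+(1−p*)·0.0000)/1.2=0.0000; Δ=(0.0000−0.0000)/(50.0986−26.1709)=0.0000; B=V−Δ·S=0.0000
Node (3,1) S=71.5694: V=(p*·0.0000+(1−p*)·0.0000)/1.2=0.0000; Δ=(0.0000−0.0000)/(95.9030−50.0986)=0.0000; B=V−Δ·S=0.0000
Node (3,2) S=137.0043: V=(p*·183.5857+(1−p*)·0.0000)/1.2=119.5220; Δ=(183.5857−0.0000)/(183.5857−95.9030)=2.0937; B=V−Δ·S=-167.3307
Node (3,3) S=262.2653: V=(p*·351.4356+(1−p*)·183.5857)/1.2=262.2653; Δ=(351.4356−183.5857)/(351.4356−183.5857)=1.0000; B=V−Δ·S=0.0000
Node (2,0) S=53.4100: V=(p*·0.0000+(1−p*)·0.0000)/1.2=0.0000; Δ=(0.0000−0.0000)/(71.5694−37.3870)=0.0000; B=V−Δ·S=0.0000
Node (2,1) S=102.2420: V=(p*·119.5220+(1−p*)·0.0000)/1.2=77.8138; Δ=(119.5220−0.0000)/(137.0043−71.5694)=1.8266; B=V−Δ·S=-108.9393
Node (2,2) S=195.7204: V=(p*·262.2653+(1−p*)·119.5220)/1.2=192.5335; Δ=(262.2653−119.5220)/(262.2653−137.0043)=1.1396; B=V−Δ·S=-30.5030
Node (1,0) S=76.3000: V=(p*·77.8138+(1−p*)·0.0000)/1.2=50.6600; Δ=(77.8138−0.0000)/(102.2420−53.4100)=1.5935; B=V−Δ·S=-70.9240
Node (1,1) S=146.0600: V=(p*·192.5335+(1−p*)·77.8138)/1.2=139.5321; Δ=(192.5335−77.8138)/(195.7204−102.2420)=1.2272; B=V−Δ·S=-39.7174
Node (0,0) S=109.0000: V=(p*·139.5321+(1−p*)·50.6600)/1.2=100.0761; Δ=(139.5321−50.6600)/(146.0600−76.3000)=1.2740; B=V−Δ·S=-38.7866
Each (Δ,B) replicates both successor values, so the strategy is self-financing and V0 is arbitrage-free.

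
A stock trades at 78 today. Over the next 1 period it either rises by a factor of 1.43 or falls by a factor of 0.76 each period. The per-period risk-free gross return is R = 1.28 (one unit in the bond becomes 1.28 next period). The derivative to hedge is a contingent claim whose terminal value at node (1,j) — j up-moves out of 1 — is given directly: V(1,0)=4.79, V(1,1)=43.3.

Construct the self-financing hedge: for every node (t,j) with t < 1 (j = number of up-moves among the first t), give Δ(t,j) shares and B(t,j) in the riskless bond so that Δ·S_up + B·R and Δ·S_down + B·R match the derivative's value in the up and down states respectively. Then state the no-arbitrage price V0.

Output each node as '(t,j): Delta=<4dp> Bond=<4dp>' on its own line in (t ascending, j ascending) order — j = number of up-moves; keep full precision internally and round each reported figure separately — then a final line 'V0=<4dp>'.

Under the risk-neutral measure, an up-move has probability p* = (R−d)/(u−d) = 0.7761 and values discount at R = 1.28.
Terminal values V(1,·): V(1,0)=4.7900, V(1,1)=43.3000
Node (0,0) S=78.0000: V=(p*·43.3000+(1−p*)·4.7900)/1.28=27.0925; Δ=(43.3000−4.7900)/(111.5400−59.2800)=0.7369; B=V−Δ·S=-30.3851
The time-0 hedge costs 27.0925, which is the no-arbitrage price.

(0,0): Delta=0.7369 Bond=-30.3851
V0=27.0925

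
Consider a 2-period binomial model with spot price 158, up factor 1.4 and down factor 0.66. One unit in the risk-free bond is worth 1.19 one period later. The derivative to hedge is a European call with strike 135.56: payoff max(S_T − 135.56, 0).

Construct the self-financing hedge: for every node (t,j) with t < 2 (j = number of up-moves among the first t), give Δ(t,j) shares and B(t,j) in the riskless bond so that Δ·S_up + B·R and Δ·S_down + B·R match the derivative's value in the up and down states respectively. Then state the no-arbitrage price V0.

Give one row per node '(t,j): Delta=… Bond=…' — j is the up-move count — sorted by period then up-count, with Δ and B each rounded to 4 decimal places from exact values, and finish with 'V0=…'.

Under the risk-neutral measure, an up-move has probability p* = (R−d)/(u−d) = 0.7162 and values discount at R = 1.19.
Terminal payoffs: V(2,0)=0.0000, V(2,1)=10.4320, V(2,2)=174.1200
(1,0): S=104.2800. Δ = (V_up−V_dn)/(S_up−S_dn) = (10.4320−0.0000)/(145.9920−68.8248) = 0.1352. V = [p*·10.4320 + (1−p*)·0.0000]/1.19 = 6.2786. B = V − Δ·S = -7.8187.
(1,1): S=221.2000. Δ = (V_up−V_dn)/(S_up−S_dn) = (174.1200−10.4320)/(309.6800−145.9920) = 1.0000. V = [p*·174.1200 + (1−p*)·10.4320]/1.19 = 107.2840. B = V − Δ·S = -113.9160.
(0,0): S=158.0000. Δ = (V_up−V_dn)/(S_up−S_dn) = (107.2840−6.2786)/(221.2000−104.2800) = 0.8639. V = [p*·107.2840 + (1−p*)·6.2786]/1.19 = 66.0675. B = V − Δ·S = -70.4263.
The time-0 hedge costs 66.0675, which is the no-arbitrage price.

(0,0): Delta=0.8639 Bond=-70.4263
(1,0): Delta=0.1352 Bond=-7.8187
(1,1): Delta=1.0000 Bond=-113.9160
V0=66.0675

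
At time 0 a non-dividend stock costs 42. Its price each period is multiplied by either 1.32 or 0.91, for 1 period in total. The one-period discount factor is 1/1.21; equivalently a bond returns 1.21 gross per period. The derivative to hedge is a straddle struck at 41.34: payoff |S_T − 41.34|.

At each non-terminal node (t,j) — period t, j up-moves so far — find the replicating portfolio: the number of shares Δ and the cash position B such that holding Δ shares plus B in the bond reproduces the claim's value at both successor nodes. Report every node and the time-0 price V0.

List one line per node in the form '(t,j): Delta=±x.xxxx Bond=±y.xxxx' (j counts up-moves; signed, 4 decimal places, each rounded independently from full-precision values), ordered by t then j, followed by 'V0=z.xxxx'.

Risk-neutral probability p* = (R−d)/(u−d) = (1.21−0.91)/(1.32−0.91) = 0.7317.
At expiry t=1: V(1,0)=3.1200, V(1,1)=14.1000
Node (0,0) S=42.0000: V=(p*·14.1000+(1−p*)·3.1200)/1.21=9.2183; Δ=(14.1000−3.1200)/(55.4400−38.2200)=0.6376; B=V−Δ·S=-17.5622
Root portfolio cost Δ·42+B reproduces V0=9.2183.

(0,0): Delta=0.6376 Bond=-17.5622
V0=9.2183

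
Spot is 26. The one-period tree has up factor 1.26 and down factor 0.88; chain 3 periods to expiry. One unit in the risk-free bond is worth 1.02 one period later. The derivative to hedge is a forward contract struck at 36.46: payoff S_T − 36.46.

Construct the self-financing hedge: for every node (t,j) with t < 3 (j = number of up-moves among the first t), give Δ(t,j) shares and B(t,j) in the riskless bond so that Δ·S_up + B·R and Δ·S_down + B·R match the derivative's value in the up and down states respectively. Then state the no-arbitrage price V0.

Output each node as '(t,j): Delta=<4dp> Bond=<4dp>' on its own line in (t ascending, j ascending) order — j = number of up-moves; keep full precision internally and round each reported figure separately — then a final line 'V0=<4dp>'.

The replicating-portfolio and risk-neutral prices coincide; use p* = (1.02−0.88)/(1.26−0.88) = 0.3684 for the latter.
Terminal values V(3,·): V(3,0)=-18.7417, V(3,1)=-11.0907, V(3,2)=-0.1357, V(3,3)=15.5498
(2,0): S=20.1344. Δ = (V_up−V_dn)/(S_up−S_dn) = (-11.0907−-18.7417)/(25.3693−17.7183) = 1.0000. V = [p*·-11.0907 + (1−p*)·-18.7417]/1.02 = -15.6107. B = V − Δ·S = -35.7451.
(2,1): S=28.8288. Δ = (V_up−V_dn)/(S_up−S_dn) = (-0.1357−-11.0907)/(36.3243−25.3693) = 1.0000. V = [p*·-0.1357 + (1−p*)·-11.0907]/1.02 = -6.9163. B = V − Δ·S = -35.7451.
(2,2): S=41.2776. Δ = (V_up−V_dn)/(S_up−S_dn) = (15.5498−-0.1357)/(52.0098−36.3243) = 1.0000. V = [p*·15.5498 + (1−p*)·-0.1357]/1.02 = 5.5325. B = V − Δ·S = -35.7451.
(1,0): S=22.8800. Δ = (V_up−V_dn)/(S_up−S_dn) = (-6.9163−-15.6107)/(28.8288−20.1344) = 1.0000. V = [p*·-6.9163 + (1−p*)·-15.6107]/1.02 = -12.1642. B = V − Δ·S = -35.0442.
(1,1): S=32.7600. Δ = (V_up−V_dn)/(S_up−S_dn) = (5.5325−-6.9163)/(41.2776−28.8288) = 1.0000. V = [p*·5.5325 + (1−p*)·-6.9163]/1.02 = -2.2842. B = V − Δ·S = -35.0442.
(0,0): S=26.0000. Δ = (V_up−V_dn)/(S_up−S_dn) = (-2.2842−-12.1642)/(32.7600−22.8800) = 1.0000. V = [p*·-2.2842 + (1−p*)·-12.1642]/1.02 = -8.3571. B = V − Δ·S = -34.3571.
The time-0 hedge costs -8.3571, which is the no-arbitrage price.

(0,0): Delta=1.0000 Bond=-34.3571
(1,0): Delta=1.0000 Bond=-35.0442
(1,1): Delta=1.0000 Bond=-35.0442
(2,0): Delta=1.0000 Bond=-35.7451
(2,1): Delta=1.0000 Bond=-35.7451
(2,2): Delta=1.0000 Bond=-35.7451
V0=-8.3571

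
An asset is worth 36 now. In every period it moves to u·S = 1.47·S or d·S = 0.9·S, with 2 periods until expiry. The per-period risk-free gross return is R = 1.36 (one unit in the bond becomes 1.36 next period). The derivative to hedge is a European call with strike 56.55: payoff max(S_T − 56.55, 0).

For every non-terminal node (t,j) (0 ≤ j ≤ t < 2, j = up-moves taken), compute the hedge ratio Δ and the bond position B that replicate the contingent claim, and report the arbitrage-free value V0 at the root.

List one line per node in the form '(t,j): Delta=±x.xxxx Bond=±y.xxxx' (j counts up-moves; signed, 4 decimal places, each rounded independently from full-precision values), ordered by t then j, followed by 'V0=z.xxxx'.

(0,0): Delta=0.6143 Bond=-14.6344
(1,0): Delta=0.0000 Bond=0.0000
(1,1): Delta=0.7042 Bond=-24.6622
V0=7.4798

Risk-neutral probability p* = (R−d)/(u−d) = (1.36−0.9)/(1.47−0.9) = 0.8070.
Terminal values V(2,·): V(2,0)=0.0000, V(2,1)=0.0000, V(2,2)=21.2424
  t=1,j=0: stock 32.4000 → up 47.6280 (V=0.0000), down 29.1600 (V=0.0000). Price 0.0000; hedge Δ=0.0000, bond B=0.0000.
  t=1,j=1: stock 52.9200 → up 77.7924 (V=21.2424), down 47.6280 (V=0.0000). Price 12.6051; hedge Δ=0.7042, bond B=-24.6622.
  t=0,j=0: stock 36.0000 → up 52.9200 (V=12.6051), down 32.4000 (V=0.0000). Price 7.4798; hedge Δ=0.6143, bond B=-14.6344.
Check: Δ(0,0)·S0 + B(0,0) = 7.4798 = V0.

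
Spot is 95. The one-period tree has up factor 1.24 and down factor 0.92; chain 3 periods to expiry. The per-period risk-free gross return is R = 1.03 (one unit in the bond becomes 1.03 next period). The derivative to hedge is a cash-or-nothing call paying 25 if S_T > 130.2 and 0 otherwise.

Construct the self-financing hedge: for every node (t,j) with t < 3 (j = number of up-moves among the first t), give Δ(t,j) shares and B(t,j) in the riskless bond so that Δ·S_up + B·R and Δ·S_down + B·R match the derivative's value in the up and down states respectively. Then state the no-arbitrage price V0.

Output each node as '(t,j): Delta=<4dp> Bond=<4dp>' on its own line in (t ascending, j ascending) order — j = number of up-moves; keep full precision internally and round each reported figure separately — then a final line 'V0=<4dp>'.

(0,0): Delta=0.3497 Bond=-26.9728
(1,0): Delta=0.2983 Bond=-23.2887
(1,1): Delta=0.4225 Bond=-36.3599
(2,0): Delta=0.0000 Bond=0.0000
(2,1): Delta=0.7209 Bond=-69.7816
(2,2): Delta=0.0000 Bond=24.2718
V0=6.2517

Risk-neutral probability p* = (R−d)/(u−d) = (1.03−0.92)/(1.24−0.92) = 0.3438.
Terminal payoffs: V(3,0)=0.0000, V(3,1)=0.0000, V(3,2)=25.0000, V(3,3)=25.0000
Node (2,0) S=80.4080: V=(p*·0.0000+(1−p*)·0.0000)/1.03=0.0000; Δ=(0.0000−0.0000)/(99.7059−73.9754)=0.0000; B=V−Δ·S=0.0000
Node (2,1) S=108.3760: V=(p*·25.0000+(1−p*)·0.0000)/1.03=8.3434; Δ=(25.0000−0.0000)/(134.3862−99.7059)=0.7209; B=V−Δ·S=-69.7816
Node (2,2) S=146.0720: V=(p*·25.0000+(1−p*)·25.0000)/1.03=24.2718; Δ=(25.0000−25.0000)/(181.1293−134.3862)=0.0000; B=V−Δ·S=24.2718
Node (1,0) S=87.4000: V=(p*·8.3434+(1−p*)·0.0000)/1.03=2.7845; Δ=(8.3434−0.0000)/(108.3760−80.4080)=0.2983; B=V−Δ·S=-23.2887
Node (1,1) S=117.8000: V=(p*·24.2718+(1−p*)·8.3434)/1.03=13.4163; Δ=(24.2718−8.3434)/(146.0720−108.3760)=0.4225; B=V−Δ·S=-36.3599
Node (0,0) S=95.0000: V=(p*·13.4163+(1−p*)·2.7845)/1.03=6.2517; Δ=(13.4163−2.7845)/(117.8000−87.4000)=0.3497; B=V−Δ·S=-26.9728
Root portfolio cost Δ·95+B reproduces V0=6.2517.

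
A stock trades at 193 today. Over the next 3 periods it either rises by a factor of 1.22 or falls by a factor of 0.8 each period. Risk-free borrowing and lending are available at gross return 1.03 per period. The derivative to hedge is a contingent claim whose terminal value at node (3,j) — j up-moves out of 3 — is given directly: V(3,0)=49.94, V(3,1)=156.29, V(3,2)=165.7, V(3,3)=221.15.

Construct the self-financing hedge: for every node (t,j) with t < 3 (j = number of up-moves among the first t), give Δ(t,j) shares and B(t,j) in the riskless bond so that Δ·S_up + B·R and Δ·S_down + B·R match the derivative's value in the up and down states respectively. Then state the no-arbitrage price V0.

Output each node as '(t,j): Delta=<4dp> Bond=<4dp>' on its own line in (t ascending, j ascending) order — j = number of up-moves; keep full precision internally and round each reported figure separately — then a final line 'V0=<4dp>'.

(0,0): Delta=0.5007 Bond=50.6414
(1,0): Delta=0.7974 Bond=6.3384
(1,1): Delta=0.3399 Bond=90.0139
(2,0): Delta=2.0500 Bond=-148.1859
(2,1): Delta=0.1189 Bond=134.3361
(2,2): Delta=0.4596 Bond=58.3310
V0=147.2697

The replicating-portfolio and risk-neutral prices coincide; use p* = (1.03−0.8)/(1.22−0.8) = 0.5476 for the latter.
Terminal payoffs: V(3,0)=49.9400, V(3,1)=156.2900, V(3,2)=165.7000, V(3,3)=221.1500
Node (2,0) S=123.5200: V=(p*·156.2900+(1−p*)·49.9400)/1.03=105.0284; Δ=(156.2900−49.9400)/(150.6944−98.8160)=2.0500; B=V−Δ·S=-148.1859
Node (2,1) S=188.3680: V=(p*·165.7000+(1−p*)·156.2900)/1.03=156.7409; Δ=(165.7000−156.2900)/(229.8090−150.6944)=0.1189; B=V−Δ·S=134.3361
Node (2,2) S=287.2612: V=(p*·221.1500+(1−p*)·165.7000)/1.03=190.3548; Δ=(221.1500−165.7000)/(350.4587−229.8090)=0.4596; B=V−Δ·S=58.3310
Node (1,0) S=154.4000: V=(p*·156.7409+(1−p*)·105.0284)/1.03=129.4633; Δ=(156.7409−105.0284)/(188.3680−123.5200)=0.7974; B=V−Δ·S=6.3384
Node (1,1) S=235.4600: V=(p*·190.3548+(1−p*)·156.7409)/1.03=170.0471; Δ=(190.3548−156.7409)/(287.2612−188.3680)=0.3399; B=V−Δ·S=90.0139
Node (0,0) S=193.0000: V=(p*·170.0471+(1−p*)·129.4633)/1.03=147.2697; Δ=(170.0471−129.4633)/(235.4600−154.4000)=0.5007; B=V−Δ·S=50.6414
Self-financing check: at every node Δ·S+B equals the discounted successor values.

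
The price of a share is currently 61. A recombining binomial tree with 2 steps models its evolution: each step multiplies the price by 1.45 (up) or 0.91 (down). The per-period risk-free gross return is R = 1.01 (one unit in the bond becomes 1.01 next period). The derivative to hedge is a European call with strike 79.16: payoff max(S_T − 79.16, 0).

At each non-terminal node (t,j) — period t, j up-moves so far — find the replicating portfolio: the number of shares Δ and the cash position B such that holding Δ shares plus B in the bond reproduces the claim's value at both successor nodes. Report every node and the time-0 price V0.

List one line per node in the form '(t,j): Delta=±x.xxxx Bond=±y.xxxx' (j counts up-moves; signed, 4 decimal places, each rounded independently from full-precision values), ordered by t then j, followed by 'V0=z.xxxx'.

(0,0): Delta=0.2984 Bond=-16.1600
(1,0): Delta=0.0444 Bond=-2.2183
(1,1): Delta=1.0000 Bond=-78.3762
V0=2.0437

The replicating-portfolio and risk-neutral prices coincide; use p* = (1.01−0.91)/(1.45−0.91) = 0.1852 for the latter.
At expiry t=2: V(2,0)=0.0000, V(2,1)=1.3295, V(2,2)=49.0925
Node (1,0) S=55.5100: V=(p*·1.3295+(1−p*)·0.0000)/1.01=0.2438; Δ=(1.3295−0.0000)/(80.4895−50.5141)=0.0444; B=V−Δ·S=-2.2183
Node (1,1) S=88.4500: V=(p*·49.0925+(1−p*)·1.3295)/1.01=10.0738; Δ=(49.0925−1.3295)/(128.2525−80.4895)=1.0000; B=V−Δ·S=-78.3762
Node (0,0) S=61.0000: V=(p*·10.0738+(1−p*)·0.2438)/1.01=2.0437; Δ=(10.0738−0.2438)/(88.4500−55.5100)=0.2984; B=V−Δ·S=-16.1600
Root portfolio cost Δ·61+B reproduces V0=2.0437.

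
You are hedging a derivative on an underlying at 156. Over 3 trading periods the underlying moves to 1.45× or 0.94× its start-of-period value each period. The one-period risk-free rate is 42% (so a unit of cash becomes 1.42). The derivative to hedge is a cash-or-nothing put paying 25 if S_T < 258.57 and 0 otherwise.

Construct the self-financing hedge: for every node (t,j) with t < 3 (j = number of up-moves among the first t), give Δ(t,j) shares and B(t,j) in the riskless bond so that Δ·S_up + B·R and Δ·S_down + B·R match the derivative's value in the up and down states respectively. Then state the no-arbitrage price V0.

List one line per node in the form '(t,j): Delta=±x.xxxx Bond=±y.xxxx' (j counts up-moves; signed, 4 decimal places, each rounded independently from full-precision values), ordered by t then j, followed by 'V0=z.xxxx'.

No-arbitrage ⇒ martingale measure with p* = (R−d)/(u−d) = 0.9412.
Terminal payoffs: V(3,0)=25.0000, V(3,1)=25.0000, V(3,2)=0.0000, V(3,3)=0.0000
  t=2,j=0: stock 137.8416 → up 199.8703 (V=25.0000), down 129.5711 (V=25.0000). Price 17.6056; hedge Δ=0.0000, bond B=17.6056.
  t=2,j=1: stock 212.6280 → up 308.3106 (V=0.0000), down 199.8703 (V=25.0000). Price 1.0356; hedge Δ=-0.2305, bond B=50.0552.
  t=2,j=2: stock 327.9900 → up 475.5855 (V=0.0000), down 308.3106 (V=0.0000). Price 0.0000; hedge Δ=0.0000, bond B=0.0000.
  t=1,j=0: stock 146.6400 → up 212.6280 (V=1.0356), down 137.8416 (V=17.6056). Price 1.4157; hedge Δ=-0.2216, bond B=33.9059.
  t=1,j=1: stock 226.2000 → up 327.9900 (V=0.0000), down 212.6280 (V=1.0356). Price 0.0429; hedge Δ=-0.0090, bond B=2.0735.
  t=0,j=0: stock 156.0000 → up 226.2000 (V=0.0429), down 146.6400 (V=1.4157). Price 0.0871; hedge Δ=-0.0173, bond B=2.7789.
The time-0 hedge costs 0.0871, which is the no-arbitrage price.

(0,0): Delta=-0.0173 Bond=2.7789
(1,0): Delta=-0.2216 Bond=33.9059
(1,1): Delta=-0.0090 Bond=2.0735
(2,0): Delta=0.0000 Bond=17.6056
(2,1): Delta=-0.2305 Bond=50.0552
(2,2): Delta=0.0000 Bond=0.0000
V0=0.0871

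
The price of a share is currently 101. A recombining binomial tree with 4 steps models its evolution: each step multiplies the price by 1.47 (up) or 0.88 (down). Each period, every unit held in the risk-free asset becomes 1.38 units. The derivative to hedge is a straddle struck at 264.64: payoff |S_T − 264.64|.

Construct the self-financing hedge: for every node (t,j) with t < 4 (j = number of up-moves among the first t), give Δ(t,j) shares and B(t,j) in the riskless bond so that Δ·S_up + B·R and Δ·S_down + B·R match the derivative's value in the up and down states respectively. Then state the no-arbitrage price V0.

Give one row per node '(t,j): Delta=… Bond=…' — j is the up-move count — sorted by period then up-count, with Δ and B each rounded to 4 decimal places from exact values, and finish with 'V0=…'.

(0,0): Delta=0.5455 Bond=-20.6353
(1,0): Delta=-0.7456 Bond=86.2772
(1,1): Delta=0.6847 Bond=-49.1325
(2,0): Delta=-1.0000 Bond=138.9624
(2,1): Delta=-0.7182 Bond=115.4805
(2,2): Delta=0.8358 Bond=-100.7938
(3,0): Delta=-1.0000 Bond=191.7681
(3,1): Delta=-1.0000 Bond=191.7681
(3,2): Delta=-0.6878 Bond=153.5302
(3,3): Delta=1.0000 Bond=-191.7681
V0=34.4641

Under the risk-neutral measure, an up-move has probability p* = (R−d)/(u−d) = 0.8475 and values discount at R = 1.38.
Terminal payoffs: V(4,0)=204.0708, V(4,1)=163.4619, V(4,2)=95.6265, V(4,3)=17.6894, V(4,4)=206.9784
(3,0): S=68.8287. Δ = (V_up−V_dn)/(S_up−S_dn) = (163.4619−204.0708)/(101.1781−60.5692) = -1.0000. V = [p*·163.4619 + (1−p*)·204.0708]/1.38 = 122.9394. B = V − Δ·S = 191.7681.
(3,1): S=114.9752. Δ = (V_up−V_dn)/(S_up−S_dn) = (95.6265−163.4619)/(169.0135−101.1781) = -1.0000. V = [p*·95.6265 + (1−p*)·163.4619]/1.38 = 76.7929. B = V − Δ·S = 191.7681.
(3,2): S=192.0608. Δ = (V_up−V_dn)/(S_up−S_dn) = (17.6894−95.6265)/(282.3294−169.0135) = -0.6878. V = [p*·17.6894 + (1−p*)·95.6265]/1.38 = 21.4334. B = V − Δ·S = 153.5302.
(3,3): S=320.8288. Δ = (V_up−V_dn)/(S_up−S_dn) = (206.9784−17.6894)/(471.6184−282.3294) = 1.0000. V = [p*·206.9784 + (1−p*)·17.6894]/1.38 = 129.0607. B = V − Δ·S = -191.7681.
(2,0): S=78.2144. Δ = (V_up−V_dn)/(S_up−S_dn) = (76.7929−122.9394)/(114.9752−68.8287) = -1.0000. V = [p*·76.7929 + (1−p*)·122.9394]/1.38 = 60.7480. B = V − Δ·S = 138.9624.
(2,1): S=130.6536. Δ = (V_up−V_dn)/(S_up−S_dn) = (21.4334−76.7929)/(192.0608−114.9752) = -0.7182. V = [p*·21.4334 + (1−p*)·76.7929]/1.38 = 21.6508. B = V − Δ·S = 115.4805.
(2,2): S=218.2509. Δ = (V_up−V_dn)/(S_up−S_dn) = (129.0607−21.4334)/(320.8288−192.0608) = 0.8358. V = [p*·129.0607 + (1−p*)·21.4334]/1.38 = 81.6253. B = V − Δ·S = -100.7938.
(1,0): S=88.8800. Δ = (V_up−V_dn)/(S_up−S_dn) = (21.6508−60.7480)/(130.6536−78.2144) = -0.7456. V = [p*·21.6508 + (1−p*)·60.7480]/1.38 = 20.0107. B = V − Δ·S = 86.2772.
(1,1): S=148.4700. Δ = (V_up−V_dn)/(S_up−S_dn) = (81.6253−21.6508)/(218.2509−130.6536) = 0.6847. V = [p*·81.6253 + (1−p*)·21.6508]/1.38 = 52.5193. B = V − Δ·S = -49.1325.
(0,0): S=101.0000. Δ = (V_up−V_dn)/(S_up−S_dn) = (52.5193−20.0107)/(148.4700−88.8800) = 0.5455. V = [p*·52.5193 + (1−p*)·20.0107]/1.38 = 34.4641. B = V − Δ·S = -20.6353.
The time-0 hedge costs 34.4641, which is the no-arbitrage price.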